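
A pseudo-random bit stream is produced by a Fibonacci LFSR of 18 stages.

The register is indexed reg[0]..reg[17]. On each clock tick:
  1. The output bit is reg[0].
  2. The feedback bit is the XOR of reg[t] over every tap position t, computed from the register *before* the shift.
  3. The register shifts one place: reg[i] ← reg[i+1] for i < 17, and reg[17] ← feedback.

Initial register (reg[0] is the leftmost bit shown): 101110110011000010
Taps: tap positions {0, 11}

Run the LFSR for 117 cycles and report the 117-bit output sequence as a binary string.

101110110011000010001111110100111000010011111101000110110000100101010100011010101000000000011010100101010010110011111

tick  register→output (feedback)
  0  101110110011000010→1 (0)
  1  011101100110000100→0 (0)
  2  111011001100001000→1 (1)
  3  110110011000010001→1 (1)
  4  101100110000100011→1 (1)
  5  011001100001000111→0 (1)
  6  110011000010001111→1 (1)
  7  100110000100011111→1 (1)
  8  001100001000111111→0 (0)
  9  011000010001111110→0 (1)
 10  110000100011111101→1 (0)
 11  100001000111111010→1 (0)
 12  000010001111110100→0 (1)
 13  000100011111101001→0 (1)
 14  001000111111010011→0 (1)
 15  010001111110100111→0 (0)
 16  100011111101001110→1 (0)
 17  000111111010011100→0 (0)
 18  001111110100111000→0 (0)
 19  011111101001110000→0 (1)
 20  111111010011100001→1 (0)
 21  111110100111000010→1 (0)
 22  111101001110000100→1 (1)
 23  111010011100001001→1 (1)
 24  110100111000010011→1 (1)
 25  101001110000100111→1 (1)
 26  010011100001001111→0 (1)
 27  100111000010011111→1 (1)
 28  001110000100111111→0 (0)
 29  011100001001111110→0 (1)
 30  111000010011111101→1 (0)
 31  110000100111111010→1 (0)
 32  100001001111110100→1 (0)
 33  000010011111101000→0 (1)
 34  000100111111010001→0 (1)
 35  001001111110100011→0 (0)
 36  010011111101000110→0 (1)
 37  100111111010001101→1 (1)
 38  001111110100011011→0 (0)
 39  011111101000110110→0 (0)
 40  111111010001101100→1 (0)
 41  111110100011011000→1 (0)
 42  111101000110110000→1 (1)
 43  111010001101100001→1 (0)
 44  110100011011000010→1 (0)
 45  101000110110000100→1 (1)
 46  010001101100001001→0 (0)
 47  100011011000010010→1 (1)
 48  000110110000100101→0 (0)
 49  001101100001001010→0 (1)
 50  011011000010010101→0 (0)
 51  110110000100101010→1 (1)
 52  101100001001010101→1 (0)
 53  011000010010101010→0 (0)
 54  110000100101010100→1 (0)
 55  100001001010101000→1 (1)
 56  000010010101010001→0 (1)
 57  000100101010100011→0 (0)
 58  001001010101000110→0 (1)
 59  010010101010001101→0 (0)
 60  100101010100011010→1 (1)
 61  001010101000110101→0 (0)
 62  010101010001101010→0 (1)
 63  101010100011010101→1 (0)
 64  010101000110101010→0 (0)
 65  101010001101010100→1 (0)
 66  010100011010101000→0 (0)
 67  101000110101010000→1 (0)
 68  010001101010100000→0 (0)
 69  100011010101000000→1 (0)
 70  000110101010000000→0 (0)
 71  001101010100000000→0 (0)
 72  011010101000000000→0 (0)
 73  110101010000000000→1 (1)
 74  101010100000000001→1 (1)
 75  010101000000000011→0 (0)
 76  101010000000000110→1 (1)
 77  010100000000001101→0 (0)
 78  101000000000011010→1 (1)
 79  010000000000110101→0 (0)
 80  100000000001101010→1 (0)
 81  000000000011010100→0 (1)
 82  000000000110101001→0 (0)
 83  000000001101010010→0 (1)
 84  000000011010100101→0 (0)
 85  000000110101001010→0 (1)
 86  000001101010010101→0 (0)
 87  000011010100101010→0 (0)
 88  000110101001010100→0 (1)
 89  001101010010101001→0 (0)
 90  011010100101010010→0 (1)
 91  110101001010100101→1 (1)
 92  101010010101001011→1 (0)
 93  010100101010010110→0 (0)
 94  101001010100101100→1 (1)
 95  010010101001011001→0 (1)
 96  100101010010110011→1 (1)
 97  001010100101100111→0 (1)
 98  010101001011001111→0 (1)
 99  101010010110011111→1 (1)
100  010100101100111111→0 (0)
101  101001011001111110→1 (0)
102  010010110011111100→0 (1)
103  100101100111111001→1 (0)
104  001011001111110010→0 (1)
105  010110011111100101→0 (1)
106  101100111111001011→1 (0)
107  011001111110010110→0 (0)
108  110011111100101100→1 (1)
109  100111111001011001→1 (0)
110  001111110010110010→0 (0)
111  011111100101100100→0 (1)
112  111111001011001001→1 (0)
113  111110010110010010→1 (1)
114  111100101100100101→1 (1)
115  111001011001001011→1 (0)
116  110010110010010110→1 (1)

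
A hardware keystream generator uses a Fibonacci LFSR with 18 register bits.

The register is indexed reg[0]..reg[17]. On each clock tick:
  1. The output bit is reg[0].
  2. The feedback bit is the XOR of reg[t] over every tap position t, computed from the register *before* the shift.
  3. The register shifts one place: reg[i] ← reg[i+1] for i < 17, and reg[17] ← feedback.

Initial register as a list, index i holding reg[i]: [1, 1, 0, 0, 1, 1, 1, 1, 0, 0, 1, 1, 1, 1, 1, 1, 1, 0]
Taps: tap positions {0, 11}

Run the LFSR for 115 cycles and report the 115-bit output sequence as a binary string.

1100111100111111100011001101011001001111101010101100011001100110011111010110001101011001111010110000000001111010001

k : reg_k → out_k, fb_k
0: 110011110011111110 → 1, fb=0
1: 100111100111111100 → 1, fb=0
2: 001111001111111000 → 0, fb=1
3: 011110011111110001 → 0, fb=1
4: 111100111111100011 → 1, fb=0
5: 111001111111000110 → 1, fb=0
6: 110011111110001100 → 1, fb=1
7: 100111111100011001 → 1, fb=1
8: 001111111000110011 → 0, fb=0
9: 011111110001100110 → 0, fb=1
10: 111111100011001101 → 1, fb=0
11: 111111000110011010 → 1, fb=1
12: 111110001100110101 → 1, fb=1
13: 111100011001101011 → 1, fb=0
14: 111000110011010110 → 1, fb=0
15: 110001100110101100 → 1, fb=1
16: 100011001101011001 → 1, fb=0
17: 000110011010110010 → 0, fb=0
18: 001100110101100100 → 0, fb=1
19: 011001101011001001 → 0, fb=1
20: 110011010110010011 → 1, fb=1
21: 100110101100100111 → 1, fb=1
22: 001101011001001111 → 0, fb=1
23: 011010110010011111 → 0, fb=0
24: 110101100100111110 → 1, fb=1
25: 101011001001111101 → 1, fb=0
26: 010110010011111010 → 0, fb=1
27: 101100100111110101 → 1, fb=0
28: 011001001111101010 → 0, fb=1
29: 110010011111010101 → 1, fb=0
30: 100100111110101010 → 1, fb=1
31: 001001111101010101 → 0, fb=1
32: 010011111010101011 → 0, fb=0
33: 100111110101010110 → 1, fb=0
34: 001111101010101100 → 0, fb=0
35: 011111010101011000 → 0, fb=1
36: 111110101010110001 → 1, fb=1
37: 111101010101100011 → 1, fb=0
38: 111010101011000110 → 1, fb=0
39: 110101010110001100 → 1, fb=1
40: 101010101100011001 → 1, fb=1
41: 010101011000110011 → 0, fb=0
42: 101010110001100110 → 1, fb=0
43: 010101100011001100 → 0, fb=1
44: 101011000110011001 → 1, fb=1
45: 010110001100110011 → 0, fb=0
46: 101100011001100110 → 1, fb=0
47: 011000110011001100 → 0, fb=1
48: 110001100110011001 → 1, fb=1
49: 100011001100110011 → 1, fb=1
50: 000110011001100111 → 0, fb=1
51: 001100110011001111 → 0, fb=1
52: 011001100110011111 → 0, fb=0
53: 110011001100111110 → 1, fb=1
54: 100110011001111101 → 1, fb=0
55: 001100110011111010 → 0, fb=1
56: 011001100111110101 → 0, fb=1
57: 110011001111101011 → 1, fb=0
58: 100110011111010110 → 1, fb=0
59: 001100111110101100 → 0, fb=0
60: 011001111101011000 → 0, fb=1
61: 110011111010110001 → 1, fb=1
62: 100111110101100011 → 1, fb=0
63: 001111101011000110 → 0, fb=1
64: 011111010110001101 → 0, fb=0
65: 111110101100011010 → 1, fb=1
66: 111101011000110101 → 1, fb=1
67: 111010110001101011 → 1, fb=0
68: 110101100011010110 → 1, fb=0
69: 101011000110101100 → 1, fb=1
70: 010110001101011001 → 0, fb=1
71: 101100011010110011 → 1, fb=1
72: 011000110101100111 → 0, fb=1
73: 110001101011001111 → 1, fb=0
74: 100011010110011110 → 1, fb=1
75: 000110101100111101 → 0, fb=0
76: 001101011001111010 → 0, fb=1
77: 011010110011110101 → 0, fb=1
78: 110101100111101011 → 1, fb=0
79: 101011001111010110 → 1, fb=0
80: 010110011110101100 → 0, fb=0
81: 101100111101011000 → 1, fb=0
82: 011001111010110000 → 0, fb=0
83: 110011110101100000 → 1, fb=0
84: 100111101011000000 → 1, fb=0
85: 001111010110000000 → 0, fb=0
86: 011110101100000000 → 0, fb=0
87: 111101011000000000 → 1, fb=1
88: 111010110000000001 → 1, fb=1
89: 110101100000000011 → 1, fb=1
90: 101011000000000111 → 1, fb=1
91: 010110000000001111 → 0, fb=0
92: 101100000000011110 → 1, fb=1
93: 011000000000111101 → 0, fb=0
94: 110000000001111010 → 1, fb=0
95: 100000000011110100 → 1, fb=0
96: 000000000111101000 → 0, fb=1
97: 000000001111010001 → 0, fb=1
98: 000000011110100011 → 0, fb=0
99: 000000111101000110 → 0, fb=1
100: 000001111010001101 → 0, fb=0
101: 000011110100011010 → 0, fb=0
102: 000111101000110100 → 0, fb=0
103: 001111010001101000 → 0, fb=1
104: 011110100011010001 → 0, fb=1
105: 111101000110100011 → 1, fb=1
106: 111010001101000111 → 1, fb=0
107: 110100011010001110 → 1, fb=1
108: 101000110100011101 → 1, fb=1
109: 010001101000111011 → 0, fb=0
110: 100011010001110110 → 1, fb=0
111: 000110100011101100 → 0, fb=1
112: 001101000111011001 → 0, fb=1
113: 011010001110110011 → 0, fb=0
114: 110100011101100110 → 1, fb=0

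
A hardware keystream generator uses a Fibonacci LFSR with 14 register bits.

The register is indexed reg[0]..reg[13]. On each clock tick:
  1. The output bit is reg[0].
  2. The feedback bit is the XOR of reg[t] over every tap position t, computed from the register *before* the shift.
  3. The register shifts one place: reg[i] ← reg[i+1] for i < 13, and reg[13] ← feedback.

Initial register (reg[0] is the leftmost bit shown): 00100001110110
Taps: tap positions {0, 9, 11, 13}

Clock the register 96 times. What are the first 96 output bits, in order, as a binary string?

001000011101100110101010010101001110001111011011110011110101010111001100110011110011011110100110

tick  register→output (feedback)
  0  00100001110110→0 (0)
  1  01000011101100→0 (1)
  2  10000111011001→1 (1)
  3  00001110110011→0 (0)
  4  00011101100110→0 (1)
  5  00111011001101→0 (0)
  6  01110110011010→0 (1)
  7  11101100110101→1 (0)
  8  11011001101010→1 (1)
  9  10110011010101→1 (0)
 10  01100110101010→0 (0)
 11  11001101010100→1 (1)
 12  10011010101001→1 (0)
 13  00110101010010→0 (1)
 14  01101010100101→0 (0)
 15  11010101001010→1 (1)
 16  10101010010101→1 (0)
 17  01010100101010→0 (0)
 18  10101001010100→1 (1)
 19  01010010101001→0 (1)
 20  10100101010011→1 (1)
 21  01001010100111→0 (0)
 22  10010101001110→1 (0)
 23  00101010011100→0 (0)
 24  01010100111000→0 (1)
 25  10101001110001→1 (1)
 26  01010011100011→0 (1)
 27  10100111000111→1 (1)
 28  01001110001111→0 (0)
 29  10011100011110→1 (1)
 30  00111000111101→0 (1)
 31  01110001111011→0 (0)
 32  11100011110110→1 (1)
 33  11000111101101→1 (1)
 34  10001111011011→1 (1)
 35  00011110110111→0 (1)
 36  00111101101111→0 (0)
 37  01111011011110→0 (0)
 38  11110110111100→1 (1)
 39  11101101111001→1 (1)
 40  11011011110011→1 (1)
 41  10110111100111→1 (1)
 42  01101111001111→0 (0)
 43  11011110011110→1 (1)
 44  10111100111101→1 (0)
 45  01111001111010→0 (1)
 46  11110011110101→1 (0)
 47  11100111101010→1 (1)
 48  11001111010101→1 (0)
 49  10011110101010→1 (1)
 50  00111101010101→0 (1)
 51  01111010101011→0 (1)
 52  11110101010111→1 (0)
 53  11101010101110→1 (0)
 54  11010101011100→1 (1)
 55  10101010111001→1 (1)
 56  01010101110011→0 (0)
 57  10101011100110→1 (0)
 58  01010111001100→0 (1)
 59  10101110011001→1 (1)
 60  01011100110011→0 (0)
 61  10111001100110→1 (0)
 62  01110011001100→0 (1)
 63  11100110011001→1 (1)
 64  11001100110011→1 (1)
 65  10011001100111→1 (1)
 66  00110011001111→0 (0)
 67  01100110011110→0 (0)
 68  11001100111100→1 (1)
 69  10011001111001→1 (1)
 70  00110011110011→0 (0)
 71  01100111100110→0 (1)
 72  11001111001101→1 (1)
 73  10011110011011→1 (1)
 74  00111100110111→0 (1)
 75  01111001101111→0 (0)
 76  11110011011110→1 (1)
 77  11100110111101→1 (0)
 78  11001101111010→1 (0)
 79  10011011110100→1 (1)
 80  00110111101001→0 (1)
 81  01101111010011→0 (0)
 82  11011110100110→1 (0)
 83  10111101001100→1 (0)
 84  01111010011000→0 (1)
 85  11110100110001→1 (1)
 86  11101001100011→1 (0)
 87  11010011000110→1 (0)
 88  10100110001100→1 (0)
 89  01001100011000→0 (1)
 90  10011000110001→1 (1)
 91  00110001100011→0 (1)
 92  01100011000111→0 (0)
 93  11000110001110→1 (0)
 94  10001100011100→1 (1)
 95  00011000111001→0 (0)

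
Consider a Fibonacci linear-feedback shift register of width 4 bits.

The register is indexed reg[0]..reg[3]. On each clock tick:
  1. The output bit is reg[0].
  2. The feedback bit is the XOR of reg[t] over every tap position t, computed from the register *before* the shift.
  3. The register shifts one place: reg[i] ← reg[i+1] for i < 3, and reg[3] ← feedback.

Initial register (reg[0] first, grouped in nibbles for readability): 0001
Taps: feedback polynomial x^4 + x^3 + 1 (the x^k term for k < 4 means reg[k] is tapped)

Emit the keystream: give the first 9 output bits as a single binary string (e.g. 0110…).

000111101

step | reg (before) | out | fb
   0 | 0001 | 0 | 1
   1 | 0011 | 0 | 1
   2 | 0111 | 0 | 1
   3 | 1111 | 1 | 0
   4 | 1110 | 1 | 1
   5 | 1101 | 1 | 0
   6 | 1010 | 1 | 1
   7 | 0101 | 0 | 1
   8 | 1011 | 1 | 0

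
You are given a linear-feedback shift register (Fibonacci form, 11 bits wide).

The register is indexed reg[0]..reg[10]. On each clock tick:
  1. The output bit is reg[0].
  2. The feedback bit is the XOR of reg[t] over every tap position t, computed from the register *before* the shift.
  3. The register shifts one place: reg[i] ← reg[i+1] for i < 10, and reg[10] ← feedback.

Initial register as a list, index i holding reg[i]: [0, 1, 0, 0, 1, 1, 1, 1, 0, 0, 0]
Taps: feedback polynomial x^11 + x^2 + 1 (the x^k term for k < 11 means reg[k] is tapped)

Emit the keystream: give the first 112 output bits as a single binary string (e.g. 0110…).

k : reg_k → out_k, fb_k
0: 01001111000 → 0, fb=0
1: 10011110000 → 1, fb=1
2: 00111100001 → 0, fb=1
3: 01111000011 → 0, fb=1
4: 11110000111 → 1, fb=0
5: 11100001110 → 1, fb=0
6: 11000011100 → 1, fb=1
7: 10000111001 → 1, fb=1
8: 00001110011 → 0, fb=0
9: 00011100110 → 0, fb=0
10: 00111001100 → 0, fb=1
11: 01110011001 → 0, fb=1
12: 11100110011 → 1, fb=0
13: 11001100110 → 1, fb=1
14: 10011001101 → 1, fb=1
15: 00110011011 → 0, fb=1
16: 01100110111 → 0, fb=1
17: 11001101111 → 1, fb=1
18: 10011011111 → 1, fb=1
19: 00110111111 → 0, fb=1
20: 01101111111 → 0, fb=1
21: 11011111111 → 1, fb=1
22: 10111111111 → 1, fb=0
23: 01111111110 → 0, fb=1
24: 11111111101 → 1, fb=0
25: 11111111010 → 1, fb=0
26: 11111110100 → 1, fb=0
27: 11111101000 → 1, fb=0
28: 11111010000 → 1, fb=0
29: 11110100000 → 1, fb=0
30: 11101000000 → 1, fb=0
31: 11010000000 → 1, fb=1
32: 10100000001 → 1, fb=0
33: 01000000010 → 0, fb=0
34: 10000000100 → 1, fb=1
35: 00000001001 → 0, fb=0
36: 00000010010 → 0, fb=0
37: 00000100100 → 0, fb=0
38: 00001001000 → 0, fb=0
39: 00010010000 → 0, fb=0
40: 00100100000 → 0, fb=1
41: 01001000001 → 0, fb=0
42: 10010000010 → 1, fb=1
43: 00100000101 → 0, fb=1
44: 01000001011 → 0, fb=0
45: 10000010110 → 1, fb=1
46: 00000101101 → 0, fb=0
47: 00001011010 → 0, fb=0
48: 00010110100 → 0, fb=0
49: 00101101000 → 0, fb=1
50: 01011010001 → 0, fb=0
51: 10110100010 → 1, fb=0
52: 01101000100 → 0, fb=1
53: 11010001001 → 1, fb=1
54: 10100010011 → 1, fb=0
55: 01000100110 → 0, fb=0
56: 10001001100 → 1, fb=1
57: 00010011001 → 0, fb=0
58: 00100110010 → 0, fb=1
59: 01001100101 → 0, fb=0
60: 10011001010 → 1, fb=1
61: 00110010101 → 0, fb=1
62: 01100101011 → 0, fb=1
63: 11001010111 → 1, fb=1
64: 10010101111 → 1, fb=1
65: 00101011111 → 0, fb=1
66: 01010111111 → 0, fb=0
67: 10101111110 → 1, fb=0
68: 01011111100 → 0, fb=0
69: 10111111000 → 1, fb=0
70: 01111110000 → 0, fb=1
71: 11111100001 → 1, fb=0
72: 11111000010 → 1, fb=0
73: 11110000100 → 1, fb=0
74: 11100001000 → 1, fb=0
75: 11000010000 → 1, fb=1
76: 10000100001 → 1, fb=1
77: 00001000011 → 0, fb=0
78: 00010000110 → 0, fb=0
79: 00100001100 → 0, fb=1
80: 01000011001 → 0, fb=0
81: 10000110010 → 1, fb=1
82: 00001100101 → 0, fb=0
83: 00011001010 → 0, fb=0
84: 00110010100 → 0, fb=1
85: 01100101001 → 0, fb=1
86: 11001010011 → 1, fb=1
87: 10010100111 → 1, fb=1
88: 00101001111 → 0, fb=1
89: 01010011111 → 0, fb=0
90: 10100111110 → 1, fb=0
91: 01001111100 → 0, fb=0
92: 10011111000 → 1, fb=1
93: 00111110001 → 0, fb=1
94: 01111100011 → 0, fb=1
95: 11111000111 → 1, fb=0
96: 11110001110 → 1, fb=0
97: 11100011100 → 1, fb=0
98: 11000111000 → 1, fb=1
99: 10001110001 → 1, fb=1
100: 00011100011 → 0, fb=0
101: 00111000110 → 0, fb=1
102: 01110001101 → 0, fb=1
103: 11100011011 → 1, fb=0
104: 11000110110 → 1, fb=1
105: 10001101101 → 1, fb=1
106: 00011011011 → 0, fb=0
107: 00110110110 → 0, fb=1
108: 01101101101 → 0, fb=1
109: 11011011011 → 1, fb=1
110: 10110110111 → 1, fb=0
111: 01101101110 → 0, fb=1

0100111100001110011001101111111110100000001001000001011010001001100101011111100001000011001010011111000111000110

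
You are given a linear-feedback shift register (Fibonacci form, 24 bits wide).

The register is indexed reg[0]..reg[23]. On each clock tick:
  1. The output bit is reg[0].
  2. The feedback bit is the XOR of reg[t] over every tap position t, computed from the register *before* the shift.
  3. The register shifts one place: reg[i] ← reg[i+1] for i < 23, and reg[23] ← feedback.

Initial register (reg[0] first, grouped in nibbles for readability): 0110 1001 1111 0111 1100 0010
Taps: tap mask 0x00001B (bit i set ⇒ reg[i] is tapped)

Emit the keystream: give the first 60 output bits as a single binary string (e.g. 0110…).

011010011111011111000010011010101101101001110011010001000001

k : reg_k → out_k, fb_k
0: 011010011111011111000010 → 0, fb=0
1: 110100111110111110000100 → 1, fb=1
2: 101001111101111100001001 → 1, fb=1
3: 010011111011111000010011 → 0, fb=0
4: 100111110111110000100110 → 1, fb=1
5: 001111101111100001001101 → 0, fb=0
6: 011111011111000010011010 → 0, fb=1
7: 111110111110000100110101 → 1, fb=0
8: 111101111100001001101010 → 1, fb=1
9: 111011111000010011010101 → 1, fb=1
10: 110111110000100110101011 → 1, fb=0
11: 101111100001001101010110 → 1, fb=1
12: 011111000010011010101101 → 0, fb=1
13: 111110000100110101011011 → 1, fb=0
14: 111100001001101010110110 → 1, fb=1
15: 111000010011010101101101 → 1, fb=0
16: 110000100110101011011010 → 1, fb=0
17: 100001001101010110110100 → 1, fb=1
18: 000010011010101101101001 → 0, fb=1
19: 000100110101011011010011 → 0, fb=1
20: 001001101010110110100111 → 0, fb=0
21: 010011010101101101001110 → 0, fb=0
22: 100110101011011010011100 → 1, fb=1
23: 001101010110110100111001 → 0, fb=1
24: 011010101101101001110011 → 0, fb=0
25: 110101011011010011100110 → 1, fb=1
26: 101010110110100111001101 → 1, fb=0
27: 010101101101001110011010 → 0, fb=0
28: 101011011010011100110100 → 1, fb=0
29: 010110110100111001101000 → 0, fb=1
30: 101101101001110011010001 → 1, fb=0
31: 011011010011100110100010 → 0, fb=0
32: 110110100111001101000100 → 1, fb=0
33: 101101001110011010001000 → 1, fb=0
34: 011010011100110100010000 → 0, fb=0
35: 110100111001101000100000 → 1, fb=1
36: 101001110011010001000001 → 1, fb=1
37: 010011100110100010000011 → 0, fb=0
38: 100111001101000100000110 → 1, fb=1
39: 001110011010001000001101 → 0, fb=0
40: 011100110100010000011010 → 0, fb=0
41: 111001101000100000110100 → 1, fb=0
42: 110011010001000001101000 → 1, fb=1
43: 100110100010000011010001 → 1, fb=1
44: 001101000100000110100011 → 0, fb=1
45: 011010001000001101000111 → 0, fb=0
46: 110100010000011010001110 → 1, fb=1
47: 101000100000110100011101 → 1, fb=1
48: 010001000001101000111011 → 0, fb=1
49: 100010000011010001110111 → 1, fb=0
50: 000100000110100011101110 → 0, fb=1
51: 001000001101000111011101 → 0, fb=0
52: 010000011010001110111010 → 0, fb=1
53: 100000110100011101110101 → 1, fb=1
54: 000001101000111011101011 → 0, fb=0
55: 000011010001110111010110 → 0, fb=1
56: 000110100011101110101101 → 0, fb=0
57: 001101000111011101011010 → 0, fb=1
58: 011010001110111010110101 → 0, fb=0
59: 110100011101110101101010 → 1, fb=1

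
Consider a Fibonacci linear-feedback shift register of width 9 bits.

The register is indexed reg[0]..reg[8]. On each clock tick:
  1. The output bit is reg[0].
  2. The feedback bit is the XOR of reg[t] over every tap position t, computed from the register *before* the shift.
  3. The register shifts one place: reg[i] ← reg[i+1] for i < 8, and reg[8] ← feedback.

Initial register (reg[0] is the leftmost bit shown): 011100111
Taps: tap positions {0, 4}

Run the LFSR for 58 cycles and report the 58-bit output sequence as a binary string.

tick  register→output (feedback)
  0  011100111→0 (0)
  1  111001110→1 (1)
  2  110011101→1 (0)
  3  100111010→1 (0)
  4  001110100→0 (1)
  5  011101001→0 (0)
  6  111010010→1 (0)
  7  110100100→1 (1)
  8  101001001→1 (1)
  9  010010011→0 (1)
 10  100100111→1 (1)
 11  001001111→0 (0)
 12  010011110→0 (1)
 13  100111101→1 (0)
 14  001111010→0 (1)
 15  011110101→0 (1)
 16  111101011→1 (1)
 17  111010111→1 (0)
 18  110101110→1 (1)
 19  101011101→1 (0)
 20  010111010→0 (1)
 21  101110101→1 (0)
 22  011101010→0 (0)
 23  111010100→1 (0)
 24  110101000→1 (1)
 25  101010001→1 (0)
 26  010100010→0 (0)
 27  101000100→1 (1)
 28  010001001→0 (0)
 29  100010010→1 (0)
 30  000100100→0 (0)
 31  001001000→0 (0)
 32  010010000→0 (1)
 33  100100001→1 (1)
 34  001000011→0 (0)
 35  010000110→0 (0)
 36  100001100→1 (1)
 37  000011001→0 (1)
 38  000110011→0 (1)
 39  001100111→0 (0)
 40  011001110→0 (0)
 41  110011100→1 (0)
 42  100111000→1 (0)
 43  001110000→0 (1)
 44  011100001→0 (0)
 45  111000010→1 (1)
 46  110000101→1 (1)
 47  100001011→1 (1)
 48  000010111→0 (1)
 49  000101111→0 (0)
 50  001011110→0 (1)
 51  010111101→0 (1)
 52  101111011→1 (0)
 53  011110110→0 (1)
 54  111101101→1 (1)
 55  111011011→1 (0)
 56  110110110→1 (0)
 57  101101100→1 (1)

0111001110100100111101011101010001001000011001110000101111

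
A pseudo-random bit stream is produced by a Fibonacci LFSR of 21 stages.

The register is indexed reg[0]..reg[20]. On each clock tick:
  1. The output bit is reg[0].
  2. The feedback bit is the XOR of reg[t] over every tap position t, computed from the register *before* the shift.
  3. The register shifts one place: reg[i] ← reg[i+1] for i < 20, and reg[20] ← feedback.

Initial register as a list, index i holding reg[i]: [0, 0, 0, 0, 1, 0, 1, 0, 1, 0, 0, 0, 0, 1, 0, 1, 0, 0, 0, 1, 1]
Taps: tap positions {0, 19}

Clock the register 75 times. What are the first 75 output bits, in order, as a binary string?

tick  register→output (feedback)
  0  000010101000010100011→0 (1)
  1  000101010000101000111→0 (1)
  2  001010100001010001111→0 (1)
  3  010101000010100011111→0 (1)
  4  101010000101000111111→1 (0)
  5  010100001010001111110→0 (1)
  6  101000010100011111101→1 (1)
  7  010000101000111111011→0 (1)
  8  100001010001111110111→1 (0)
  9  000010100011111101110→0 (1)
 10  000101000111111011101→0 (0)
 11  001010001111110111010→0 (1)
 12  010100011111101110101→0 (0)
 13  101000111111011101010→1 (0)
 14  010001111110111010100→0 (0)
 15  100011111101110101000→1 (1)
 16  000111111011101010001→0 (0)
 17  001111110111010100010→0 (1)
 18  011111101110101000101→0 (0)
 19  111111011101010001010→1 (0)
 20  111110111010100010100→1 (1)
 21  111101110101000101001→1 (1)
 22  111011101010001010011→1 (0)
 23  110111010100010100110→1 (0)
 24  101110101000101001100→1 (1)
 25  011101010001010011001→0 (0)
 26  111010100010100110010→1 (0)
 27  110101000101001100100→1 (1)
 28  101010001010011001001→1 (1)
 29  010100010100110010011→0 (1)
 30  101000101001100100111→1 (0)
 31  010001010011001001110→0 (1)
 32  100010100110010011101→1 (1)
 33  000101001100100111011→0 (1)
 34  001010011001001110111→0 (1)
 35  010100110010011101111→0 (1)
 36  101001100100111011111→1 (0)
 37  010011001001110111110→0 (1)
 38  100110010011101111101→1 (1)
 39  001100100111011111011→0 (1)
 40  011001001110111110111→0 (1)
 41  110010011101111101111→1 (0)
 42  100100111011111011110→1 (0)
 43  001001110111110111100→0 (0)
 44  010011101111101111000→0 (0)
 45  100111011111011110000→1 (1)
 46  001110111110111100001→0 (0)
 47  011101111101111000010→0 (1)
 48  111011111011110000101→1 (1)
 49  110111110111100001011→1 (0)
 50  101111101111000010110→1 (0)
 51  011111011110000101100→0 (0)
 52  111110111100001011000→1 (1)
 53  111101111000010110001→1 (1)
 54  111011110000101100011→1 (0)
 55  110111100001011000110→1 (0)
 56  101111000010110001100→1 (1)
 57  011110000101100011001→0 (0)
 58  111100001011000110010→1 (0)
 59  111000010110001100100→1 (1)
 60  110000101100011001001→1 (1)
 61  100001011000110010011→1 (0)
 62  000010110001100100110→0 (1)
 63  000101100011001001101→0 (0)
 64  001011000110010011010→0 (1)
 65  010110001100100110101→0 (0)
 66  101100011001001101010→1 (0)
 67  011000110010011010100→0 (0)
 68  110001100100110101000→1 (1)
 69  100011001001101010001→1 (1)
 70  000110010011010100011→0 (1)
 71  001100100110101000111→0 (1)
 72  011001001101010001111→0 (1)
 73  110010011010100011111→1 (0)
 74  100100110101000111110→1 (0)

000010101000010100011111101110101000101001100100111011111011110000101100011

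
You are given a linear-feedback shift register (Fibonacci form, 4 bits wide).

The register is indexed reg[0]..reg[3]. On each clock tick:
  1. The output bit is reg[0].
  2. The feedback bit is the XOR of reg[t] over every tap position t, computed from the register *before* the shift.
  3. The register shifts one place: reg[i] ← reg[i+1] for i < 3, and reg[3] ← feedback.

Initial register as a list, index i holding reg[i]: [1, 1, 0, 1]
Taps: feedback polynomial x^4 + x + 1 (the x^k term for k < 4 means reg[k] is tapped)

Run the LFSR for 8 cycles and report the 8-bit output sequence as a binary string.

tick  register→output (feedback)
  0  1101→1 (0)
  1  1010→1 (1)
  2  0101→0 (1)
  3  1011→1 (1)
  4  0111→0 (1)
  5  1111→1 (0)
  6  1110→1 (0)
  7  1100→1 (0)

11010111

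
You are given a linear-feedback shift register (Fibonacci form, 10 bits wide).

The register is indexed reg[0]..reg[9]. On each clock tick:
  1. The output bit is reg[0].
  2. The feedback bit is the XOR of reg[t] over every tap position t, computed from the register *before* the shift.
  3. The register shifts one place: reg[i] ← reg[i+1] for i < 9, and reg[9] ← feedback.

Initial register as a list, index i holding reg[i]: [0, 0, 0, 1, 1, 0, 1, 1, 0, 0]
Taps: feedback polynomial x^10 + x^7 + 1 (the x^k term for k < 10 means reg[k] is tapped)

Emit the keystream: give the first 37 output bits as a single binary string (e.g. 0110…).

0001101100100010100110111101110101011

tick  register→output (feedback)
  0  0001101100→0 (1)
  1  0011011001→0 (0)
  2  0110110010→0 (0)
  3  1101100100→1 (0)
  4  1011001000→1 (1)
  5  0110010001→0 (0)
  6  1100100010→1 (1)
  7  1001000101→1 (0)
  8  0010001010→0 (0)
  9  0100010100→0 (1)
 10  1000101001→1 (1)
 11  0001010011→0 (0)
 12  0010100110→0 (1)
 13  0101001101→0 (1)
 14  1010011011→1 (1)
 15  0100110111→0 (1)
 16  1001101111→1 (0)
 17  0011011110→0 (1)
 18  0110111101→0 (1)
 19  1101111011→1 (1)
 20  1011110111→1 (0)
 21  0111101110→0 (1)
 22  1111011101→1 (0)
 23  1110111010→1 (1)
 24  1101110101→1 (0)
 25  1011101010→1 (1)
 26  0111010101→0 (1)
 27  1110101011→1 (1)
 28  1101010111→1 (0)
 29  1010101110→1 (0)
 30  0101011100→0 (1)
 31  1010111001→1 (1)
 32  0101110011→0 (0)
 33  1011100110→1 (0)
 34  0111001100→0 (1)
 35  1110011001→1 (1)
 36  1100110011→1 (1)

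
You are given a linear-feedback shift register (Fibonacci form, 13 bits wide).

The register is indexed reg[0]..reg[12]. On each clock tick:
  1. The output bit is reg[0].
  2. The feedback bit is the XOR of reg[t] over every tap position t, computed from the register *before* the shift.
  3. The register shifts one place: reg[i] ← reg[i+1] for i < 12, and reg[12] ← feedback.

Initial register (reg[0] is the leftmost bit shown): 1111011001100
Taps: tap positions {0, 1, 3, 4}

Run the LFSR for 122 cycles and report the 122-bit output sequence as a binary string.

11110110011001100111111111110100000001111110001001001000100000001010110001110010100000010101110011100110011000111111110000

k : reg_k → out_k, fb_k
0: 1111011001100 → 1, fb=1
1: 1110110011001 → 1, fb=1
2: 1101100110011 → 1, fb=0
3: 1011001100110 → 1, fb=0
4: 0110011001100 → 0, fb=1
5: 1100110011001 → 1, fb=1
6: 1001100110011 → 1, fb=1
7: 0011001100111 → 0, fb=1
8: 0110011001111 → 0, fb=1
9: 1100110011111 → 1, fb=1
10: 1001100111111 → 1, fb=1
11: 0011001111111 → 0, fb=1
12: 0110011111111 → 0, fb=1
13: 1100111111111 → 1, fb=1
14: 1001111111111 → 1, fb=1
15: 0011111111111 → 0, fb=0
16: 0111111111110 → 0, fb=1
17: 1111111111101 → 1, fb=0
18: 1111111111010 → 1, fb=0
19: 1111111110100 → 1, fb=0
20: 1111111101000 → 1, fb=0
21: 1111111010000 → 1, fb=0
22: 1111110100000 → 1, fb=0
23: 1111101000000 → 1, fb=0
24: 1111010000000 → 1, fb=1
25: 1110100000001 → 1, fb=1
26: 1101000000011 → 1, fb=1
27: 1010000000111 → 1, fb=1
28: 0100000001111 → 0, fb=1
29: 1000000011111 → 1, fb=1
30: 0000000111111 → 0, fb=0
31: 0000001111110 → 0, fb=0
32: 0000011111100 → 0, fb=0
33: 0000111111000 → 0, fb=1
34: 0001111110001 → 0, fb=0
35: 0011111100010 → 0, fb=0
36: 0111111000100 → 0, fb=1
37: 1111110001001 → 1, fb=0
38: 1111100010010 → 1, fb=0
39: 1111000100100 → 1, fb=1
40: 1110001001001 → 1, fb=0
41: 1100010010010 → 1, fb=0
42: 1000100100100 → 1, fb=0
43: 0001001001000 → 0, fb=1
44: 0010010010001 → 0, fb=0
45: 0100100100010 → 0, fb=0
46: 1001001000100 → 1, fb=0
47: 0010010001000 → 0, fb=0
48: 0100100010000 → 0, fb=0
49: 1001000100000 → 1, fb=0
50: 0010001000000 → 0, fb=0
51: 0100010000000 → 0, fb=1
52: 1000100000001 → 1, fb=0
53: 0001000000010 → 0, fb=1
54: 0010000000101 → 0, fb=0
55: 0100000001010 → 0, fb=1
56: 1000000010101 → 1, fb=1
57: 0000000101011 → 0, fb=0
58: 0000001010110 → 0, fb=0
59: 0000010101100 → 0, fb=0
60: 0000101011000 → 0, fb=1
61: 0001010110001 → 0, fb=1
62: 0010101100011 → 0, fb=1
63: 0101011000111 → 0, fb=0
64: 1010110001110 → 1, fb=0
65: 0101100011100 → 0, fb=1
66: 1011000111001 → 1, fb=0
67: 0110001110010 → 0, fb=1
68: 1100011100101 → 1, fb=0
69: 1000111001010 → 1, fb=0
70: 0001110010100 → 0, fb=0
71: 0011100101000 → 0, fb=0
72: 0111001010000 → 0, fb=0
73: 1110010100000 → 1, fb=0
74: 1100101000000 → 1, fb=1
75: 1001010000001 → 1, fb=0
76: 0010100000010 → 0, fb=1
77: 0101000000101 → 0, fb=0
78: 1010000001010 → 1, fb=1
79: 0100000010101 → 0, fb=1
80: 1000000101011 → 1, fb=1
81: 0000001010111 → 0, fb=0
82: 0000010101110 → 0, fb=0
83: 0000101011100 → 0, fb=1
84: 0001010111001 → 0, fb=1
85: 0010101110011 → 0, fb=1
86: 0101011100111 → 0, fb=0
87: 1010111001110 → 1, fb=0
88: 0101110011100 → 0, fb=1
89: 1011100111001 → 1, fb=1
90: 0111001110011 → 0, fb=0
91: 1110011100110 → 1, fb=0
92: 1100111001100 → 1, fb=1
93: 1001110011001 → 1, fb=1
94: 0011100110011 → 0, fb=0
95: 0111001100110 → 0, fb=0
96: 1110011001100 → 1, fb=0
97: 1100110011000 → 1, fb=1
98: 1001100110001 → 1, fb=1
99: 0011001100011 → 0, fb=1
100: 0110011000111 → 0, fb=1
101: 1100110001111 → 1, fb=1
102: 1001100011111 → 1, fb=1
103: 0011000111111 → 0, fb=1
104: 0110001111111 → 0, fb=1
105: 1100011111111 → 1, fb=0
106: 1000111111110 → 1, fb=0
107: 0001111111100 → 0, fb=0
108: 0011111111000 → 0, fb=0
109: 0111111110000 → 0, fb=1
110: 1111111100001 → 1, fb=0
111: 1111111000010 → 1, fb=0
112: 1111110000100 → 1, fb=0
113: 1111100001000 → 1, fb=0
114: 1111000010000 → 1, fb=1
115: 1110000100001 → 1, fb=0
116: 1100001000010 → 1, fb=0
117: 1000010000100 → 1, fb=1
118: 0000100001001 → 0, fb=1
119: 0001000010011 → 0, fb=1
120: 0010000100111 → 0, fb=0
121: 0100001001110 → 0, fb=1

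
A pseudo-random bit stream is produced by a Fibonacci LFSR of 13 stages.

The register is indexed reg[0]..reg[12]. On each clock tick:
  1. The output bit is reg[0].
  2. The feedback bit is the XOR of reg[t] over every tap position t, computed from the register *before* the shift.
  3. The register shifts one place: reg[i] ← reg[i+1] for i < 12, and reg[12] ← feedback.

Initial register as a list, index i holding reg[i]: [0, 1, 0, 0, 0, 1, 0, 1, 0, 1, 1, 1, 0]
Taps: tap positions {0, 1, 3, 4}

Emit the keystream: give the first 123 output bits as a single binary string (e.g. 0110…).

010001010111010110011011010111100001011110011111111011010000110001111101100001011001011111011011110110000111100101100110101

tick  register→output (feedback)
  0  0100010101110→0 (1)
  1  1000101011101→1 (0)
  2  0001010111010→0 (1)
  3  0010101110101→0 (1)
  4  0101011101011→0 (0)
  5  1010111010110→1 (0)
  6  0101110101100→0 (1)
  7  1011101011001→1 (1)
  8  0111010110011→0 (0)
  9  1110101100110→1 (1)
 10  1101011001101→1 (1)
 11  1010110011011→1 (0)
 12  0101100110110→0 (1)
 13  1011001101101→1 (0)
 14  0110011011010→0 (1)
 15  1100110110101→1 (1)
 16  1001101101011→1 (1)
 17  0011011010111→0 (1)
 18  0110110101111→0 (0)
 19  1101101011110→1 (0)
 20  1011010111100→1 (0)
 21  0110101111000→0 (0)
 22  1101011110000→1 (1)
 23  1010111100001→1 (0)
 24  0101111000010→0 (1)
 25  1011110000101→1 (1)
 26  0111100001011→0 (1)
 27  1111000010111→1 (1)
 28  1110000101111→1 (0)
 29  1100001011110→1 (0)
 30  1000010111100→1 (1)
 31  0000101111001→0 (1)
 32  0001011110011→0 (1)
 33  0010111100111→0 (1)
 34  0101111001111→0 (1)
 35  1011110011111→1 (1)
 36  0111100111111→0 (1)
 37  1111001111111→1 (1)
 38  1110011111111→1 (0)
 39  1100111111110→1 (1)
 40  1001111111101→1 (1)
 41  0011111111011→0 (0)
 42  0111111110110→0 (1)
 43  1111111101101→1 (0)
 44  1111111011010→1 (0)
 45  1111110110100→1 (0)
 46  1111101101000→1 (0)
 47  1111011010000→1 (1)
 48  1110110100001→1 (1)
 49  1101101000011→1 (0)
 50  1011010000110→1 (0)
 51  0110100001100→0 (0)
 52  1101000011000→1 (1)
 53  1010000110001→1 (1)
 54  0100001100011→0 (1)
 55  1000011000111→1 (1)
 56  0000110001111→0 (1)
 57  0001100011111→0 (0)
 58  0011000111110→0 (1)
 59  0110001111101→0 (1)
 60  1100011111011→1 (0)
 61  1000111110110→1 (0)
 62  0001111101100→0 (0)
 63  0011111011000→0 (0)
 64  0111110110000→0 (1)
 65  1111101100001→1 (0)
 66  1111011000010→1 (1)
 67  1110110000101→1 (1)
 68  1101100001011→1 (0)
 69  1011000010110→1 (0)
 70  0110000101100→0 (1)
 71  1100001011001→1 (0)
 72  1000010110010→1 (1)
 73  0000101100101→0 (1)
 74  0001011001011→0 (1)
 75  0010110010111→0 (1)
 76  0101100101111→0 (1)
 77  1011001011111→1 (0)
 78  0110010111110→0 (1)
 79  1100101111101→1 (1)
 80  1001011111011→1 (0)
 81  0010111110110→0 (1)
 82  0101111101101→0 (1)
 83  1011111011011→1 (1)
 84  0111110110111→0 (1)
 85  1111101101111→1 (0)
 86  1111011011110→1 (1)
 87  1110110111101→1 (1)
 88  1101101111011→1 (0)
 89  1011011110110→1 (0)
 90  0110111101100→0 (0)
 91  1101111011000→1 (0)
 92  1011110110000→1 (1)
 93  0111101100001→0 (1)
 94  1111011000011→1 (1)
 95  1110110000111→1 (1)
 96  1101100001111→1 (0)
 97  1011000011110→1 (0)
 98  0110000111100→0 (1)
 99  1100001111001→1 (0)
100  1000011110010→1 (1)
101  0000111100101→0 (1)
102  0001111001011→0 (0)
103  0011110010110→0 (0)
104  0111100101100→0 (1)
105  1111001011001→1 (1)
106  1110010110011→1 (0)
107  1100101100110→1 (1)
108  1001011001101→1 (0)
109  0010110011010→0 (1)
110  0101100110101→0 (1)
111  1011001101011→1 (0)
112  0110011010110→0 (1)
113  1100110101101→1 (1)
114  1001101011011→1 (1)
115  0011010110111→0 (1)
116  0110101101111→0 (0)
117  1101011011110→1 (1)
118  1010110111101→1 (0)
119  0101101111010→0 (1)
120  1011011110101→1 (0)
121  0110111101010→0 (0)
122  1101111010100→1 (0)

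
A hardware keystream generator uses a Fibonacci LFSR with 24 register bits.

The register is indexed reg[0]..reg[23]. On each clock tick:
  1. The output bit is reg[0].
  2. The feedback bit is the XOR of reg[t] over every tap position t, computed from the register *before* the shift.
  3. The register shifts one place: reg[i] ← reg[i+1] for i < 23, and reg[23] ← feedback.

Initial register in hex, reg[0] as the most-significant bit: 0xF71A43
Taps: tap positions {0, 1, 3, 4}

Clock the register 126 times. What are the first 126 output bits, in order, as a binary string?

111101110001101001000011110100000101100011100111111101111010000001101000110111111110010101110010011000010101001100100011101111

k : reg_k → out_k, fb_k
0: 111101110001101001000011 → 1, fb=1
1: 111011100011010010000111 → 1, fb=1
2: 110111000110100100001111 → 1, fb=0
3: 101110001101001000011110 → 1, fb=1
4: 011100011010010000111101 → 0, fb=0
5: 111000110100100001111010 → 1, fb=0
6: 110001101001000011110100 → 1, fb=0
7: 100011010010000111101000 → 1, fb=0
8: 000110100100001111010000 → 0, fb=0
9: 001101001000011110100000 → 0, fb=1
10: 011010010000111101000001 → 0, fb=0
11: 110100100001111010000010 → 1, fb=1
12: 101001000011110100000101 → 1, fb=1
13: 010010000111101000001011 → 0, fb=0
14: 100100001111010000010110 → 1, fb=0
15: 001000011110100000101100 → 0, fb=0
16: 010000111101000001011000 → 0, fb=1
17: 100001111010000010110001 → 1, fb=1
18: 000011110100000101100011 → 0, fb=1
19: 000111101000001011000111 → 0, fb=0
20: 001111010000010110001110 → 0, fb=0
21: 011110100000101100011100 → 0, fb=1
22: 111101000001011000111001 → 1, fb=1
23: 111010000010110001110011 → 1, fb=1
24: 110100000101100011100111 → 1, fb=1
25: 101000001011000111001111 → 1, fb=1
26: 010000010110001110011111 → 0, fb=1
27: 100000101100011100111111 → 1, fb=1
28: 000001011000111001111111 → 0, fb=0
29: 000010110001110011111110 → 0, fb=1
30: 000101100011100111111101 → 0, fb=1
31: 001011000111001111111011 → 0, fb=1
32: 010110001110011111110111 → 0, fb=1
33: 101100011100111111101111 → 1, fb=0
34: 011000111001111111011110 → 0, fb=1
35: 110001110011111110111101 → 1, fb=0
36: 100011100111111101111010 → 1, fb=0
37: 000111001111111011110100 → 0, fb=0
38: 001110011111110111101000 → 0, fb=0
39: 011100111111101111010000 → 0, fb=0
40: 111001111111011110100000 → 1, fb=0
41: 110011111110111101000000 → 1, fb=1
42: 100111111101111010000001 → 1, fb=1
43: 001111111011110100000011 → 0, fb=0
44: 011111110111101000000110 → 0, fb=1
45: 111111101111010000001101 → 1, fb=0
46: 111111011110100000011010 → 1, fb=0
47: 111110111101000000110100 → 1, fb=0
48: 111101111010000001101000 → 1, fb=1
49: 111011110100000011010001 → 1, fb=1
50: 110111101000000110100011 → 1, fb=0
51: 101111010000001101000110 → 1, fb=1
52: 011110100000011010001101 → 0, fb=1
53: 111101000000110100011011 → 1, fb=1
54: 111010000001101000110111 → 1, fb=1
55: 110100000011010001101111 → 1, fb=1
56: 101000000110100011011111 → 1, fb=1
57: 010000001101000110111111 → 0, fb=1
58: 100000011010001101111111 → 1, fb=1
59: 000000110100011011111111 → 0, fb=0
60: 000001101000110111111110 → 0, fb=0
61: 000011010001101111111100 → 0, fb=1
62: 000110100011011111111001 → 0, fb=0
63: 001101000110111111110010 → 0, fb=1
64: 011010001101111111100101 → 0, fb=0
65: 110100011011111111001010 → 1, fb=1
66: 101000110111111110010101 → 1, fb=1
67: 010001101111111100101011 → 0, fb=1
68: 100011011111111001010111 → 1, fb=0
69: 000110111111110010101110 → 0, fb=0
70: 001101111111100101011100 → 0, fb=1
71: 011011111111001010111001 → 0, fb=0
72: 110111111110010101110010 → 1, fb=0
73: 101111111100101011100100 → 1, fb=1
74: 011111111001010111001001 → 0, fb=1
75: 111111110010101110010011 → 1, fb=0
76: 111111100101011100100110 → 1, fb=0
77: 111111001010111001001100 → 1, fb=0
78: 111110010101110010011000 → 1, fb=0
79: 111100101011100100110000 → 1, fb=1
80: 111001010111001001100001 → 1, fb=0
81: 110010101110010011000010 → 1, fb=1
82: 100101011100100110000101 → 1, fb=0
83: 001010111001001100001010 → 0, fb=1
84: 010101110010011000010101 → 0, fb=0
85: 101011100100110000101010 → 1, fb=0
86: 010111001001100001010100 → 0, fb=1
87: 101110010011000010101001 → 1, fb=1
88: 011100100110000101010011 → 0, fb=0
89: 111001001100001010100110 → 1, fb=0
90: 110010011000010101001100 → 1, fb=1
91: 100100110000101010011001 → 1, fb=0
92: 001001100001010100110010 → 0, fb=0
93: 010011000010101001100100 → 0, fb=0
94: 100110000101010011001000 → 1, fb=1
95: 001100001010100110010001 → 0, fb=1
96: 011000010101001100100011 → 0, fb=1
97: 110000101010011001000111 → 1, fb=0
98: 100001010100110010001110 → 1, fb=1
99: 000010101001100100011101 → 0, fb=1
100: 000101010011001000111011 → 0, fb=1
101: 001010100110010001110111 → 0, fb=1
102: 010101001100100011101111 → 0, fb=0
103: 101010011001000111011110 → 1, fb=0
104: 010100110010001110111100 → 0, fb=0
105: 101001100100011101111000 → 1, fb=1
106: 010011001000111011110001 → 0, fb=0
107: 100110010001110111100010 → 1, fb=1
108: 001100100011101111000101 → 0, fb=1
109: 011001000111011110001011 → 0, fb=1
110: 110010001110111100010111 → 1, fb=1
111: 100100011101111000101111 → 1, fb=0
112: 001000111011110001011110 → 0, fb=0
113: 010001110111100010111100 → 0, fb=1
114: 100011101111000101111001 → 1, fb=0
115: 000111011110001011110010 → 0, fb=0
116: 001110111100010111100100 → 0, fb=0
117: 011101111000101111001000 → 0, fb=0
118: 111011110001011110010000 → 1, fb=1
119: 110111100010111100100001 → 1, fb=0
120: 101111000101111001000010 → 1, fb=1
121: 011110001011110010000101 → 0, fb=1
122: 111100010111100100001011 → 1, fb=1
123: 111000101111001000010111 → 1, fb=0
124: 110001011110010000101110 → 1, fb=0
125: 100010111100100001011100 → 1, fb=0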